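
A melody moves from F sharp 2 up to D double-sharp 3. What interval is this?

augmented sixth

F to D spans six letter names (F-G-A-B-C-D), so the interval is some kind of sixth.
The major sixth is 9 semitones; here we have 10, one semitone wider: augmented.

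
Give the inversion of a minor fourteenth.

First reduce the compound minor fourteenth to its simple form, a minor seventh.
Inverted interval numbers add to nine, so a seventh pairs with a second (7 + 2 = 9).
Quality inverts too: minor becomes major. That makes the inversion a major second.

major second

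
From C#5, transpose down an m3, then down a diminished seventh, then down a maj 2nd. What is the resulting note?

A minor third down from C#5 is A#4.
A#4 down a diminished seventh → B##3 (9 semitones).
A major second down from B##3 is A##3.

A##3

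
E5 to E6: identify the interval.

E to E is the same letter name, plus an octave, so the interval is some kind of octave.
Counting semitones, E5→E6 is 12, which is the perfect octave.

perfect octave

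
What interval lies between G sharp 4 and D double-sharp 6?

augmented twelfth

G to D spans five letter names (G-A-B-C-D), plus an octave, so the interval is some kind of twelfth.
G#4 to D##6 spans 20 semitones — one semitone wider than the perfect twelfth (19) — giving an augmented twelfth.
(Equivalently, a compound augmented fifth: an augmented fifth plus an octave.)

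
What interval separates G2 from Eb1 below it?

major tenth

Descending from G2 to Eb1 is the same interval as ascending Eb1 to G2.
E to G spans three letter names (E-F-G), plus an octave, so the interval is some kind of tenth.
Counting semitones, Eb1→G2 is 16, which is the major tenth.
(Equivalently, a compound major third: a major third plus an octave.)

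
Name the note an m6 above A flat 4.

The sixth takes the letter from A up to F.
Moving 8 semitones up from Ab4 (the size of a minor sixth) reaches Fb5.

F flat 5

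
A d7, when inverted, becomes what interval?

augmented 2nd

Interval numbers invert to sum to nine: 7 + 2 = 9, so a seventh inverts to a second.
The quality also flips — diminished becomes augmented — giving an augmented second.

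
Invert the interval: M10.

First reduce the compound major tenth to its simple form, a major third.
Inverted interval numbers add to nine, so a third pairs with a sixth (3 + 6 = 9).
The quality also flips — major becomes minor — giving a minor sixth.

m6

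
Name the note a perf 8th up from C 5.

The letter stays C (same as the start), shifted an octave up.
A perfect octave spans 12 semitones, so from C5 the target pitch is C6.

C 6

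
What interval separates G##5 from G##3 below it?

perfect fifteenth

Descending from G##5 to G##3 is the same interval as ascending G##3 to G##5.
G to G is the same letter name, plus 2 octaves, so the interval is some kind of fifteenth.
G##3 to G##5 is 24 semitones, matching the perfect fifteenth exactly, so the quality is perfect.
(Equivalently, a compound perfect octave: a perfect octave plus an octave.)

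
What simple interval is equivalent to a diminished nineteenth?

Each octave removed subtracts seven from the number: 19 − 14 = 5.
That makes a diminished nineteenth a compound diminished fifth — 2 octaves plus a diminished fifth.

diminished fifth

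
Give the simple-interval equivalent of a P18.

Subtracting seven from the interval number removes an octave: 18 − 14 = 4.
Quality carries through unchanged, so the simple form is a perfect fourth.

perfect fourth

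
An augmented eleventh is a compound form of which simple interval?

Subtracting seven from the interval number removes an octave: 11 − 7 = 4.
That makes an augmented eleventh a compound augmented fourth — an octave plus an augmented fourth.

augmented 4th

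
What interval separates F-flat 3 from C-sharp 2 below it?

Descending from Fb3 to C#2 is the same interval as ascending C#2 to Fb3.
C to F spans four letter names (C-D-E-F), plus an octave — that makes it an eleventh of some quality.
C#2 to Fb3 spans 15 semitones — two semitones narrower than the perfect eleventh (17) — giving a doubly diminished eleventh.
(Equivalently, a compound doubly diminished fourth: a doubly diminished fourth plus an octave.)

doubly diminished eleventh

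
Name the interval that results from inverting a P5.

Inverted interval numbers add to nine, so a fifth pairs with a fourth (5 + 4 = 9).
Quality inverts too: perfect stays perfect. That makes the inversion a perfect fourth.

perfect 4th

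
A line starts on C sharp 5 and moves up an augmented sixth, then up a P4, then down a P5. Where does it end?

An augmented sixth up from C#5 is A##5.
Up a perfect fourth from A##5: D##6 (5 semitones up).
Down a perfect fifth from D##6: G##5 (7 semitones down).

G double-sharp 5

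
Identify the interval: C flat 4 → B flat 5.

C to B spans seven letter names (C-D-E-F-G-A-B), plus an octave, so the interval is some kind of fourteenth.
The major fourteenth spans 23 semitones, and Cb4 to Bb5 is exactly 23 semitones — so this is a major fourteenth.
(Equivalently, a compound major seventh: a major seventh plus an octave.)

major fourteenth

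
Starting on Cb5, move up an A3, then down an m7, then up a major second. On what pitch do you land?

Cb5 up an augmented third → E5 (5 semitones).
Down a minor seventh from E5: F#4 (10 semitones down).
F#4 up a major second → G#4 (2 semitones).

G#4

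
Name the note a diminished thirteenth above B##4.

G#6

The thirteenth's letter: B up six letter names plus an octave → G.
A diminished thirteenth is 19 semitones; 19 semitones up from B##4 gives G#6.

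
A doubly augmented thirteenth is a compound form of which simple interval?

Subtracting seven from the interval number removes an octave: 13 − 7 = 6.
That makes a doubly augmented thirteenth a compound doubly augmented sixth — an octave plus a doubly augmented sixth.

doubly augmented 6th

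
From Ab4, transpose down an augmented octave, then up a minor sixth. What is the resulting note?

Fbb4

Down an augmented octave from Ab4: Abb3 (13 semitones down).
Abb3 up a minor sixth → Fbb4 (8 semitones).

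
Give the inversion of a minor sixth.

M3

Inverted interval numbers add to nine, so a sixth pairs with a third (6 + 3 = 9).
Quality inverts too: minor becomes major. That makes the inversion a major third.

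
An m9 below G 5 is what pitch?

F-sharp 4

The ninth's letter: G down two letter names plus an octave → F.
A minor ninth spans 13 semitones, so from G5 the target pitch is F#4.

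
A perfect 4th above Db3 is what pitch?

Gb3

Counting four letter names up from D lands on G.
A perfect fourth is 5 semitones; 5 semitones up from Db3 gives Gb3.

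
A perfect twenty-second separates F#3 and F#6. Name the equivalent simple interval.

perfect octave

Each octave removed subtracts seven from the number: 22 − 14 = 8.
That makes a perfect twenty-second a compound perfect octave — 2 octaves plus a perfect octave.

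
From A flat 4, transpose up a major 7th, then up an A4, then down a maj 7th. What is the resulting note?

Up a major seventh from Ab4: G5 (11 semitones up).
An augmented fourth up from G5 is C#6.
A major seventh down from C#6 is D5.

D 5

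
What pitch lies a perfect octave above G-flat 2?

The letter stays G (same as the start), shifted an octave up.
A perfect octave is 12 semitones; 12 semitones up from Gb2 gives Gb3.

G-flat 3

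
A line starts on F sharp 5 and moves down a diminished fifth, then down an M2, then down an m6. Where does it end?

F#5 down a diminished fifth → B#4 (6 semitones).
B#4 down a major second → A#4 (2 semitones).
A#4 down a minor sixth → C##4 (8 semitones).

C double-sharp 4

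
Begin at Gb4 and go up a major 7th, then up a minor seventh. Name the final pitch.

A major seventh up from Gb4 is F5.
F5 up a minor seventh → Eb6 (10 semitones).

Eb6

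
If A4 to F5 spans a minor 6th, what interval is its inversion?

M3

The rule of nine gives the new number: 9 − 6 = 3, so a sixth becomes a third.
The quality also flips — minor becomes major — giving a major third.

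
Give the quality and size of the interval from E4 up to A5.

E to A spans four letter names (E-F-G-A), plus an octave — that makes it an eleventh of some quality.
The perfect eleventh spans 17 semitones, and E4 to A5 is exactly 17 semitones — so this is a perfect eleventh.
(Equivalently, a compound perfect fourth: a perfect fourth plus an octave.)

perfect 11th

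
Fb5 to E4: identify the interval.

diminished 9th

Descending from Fb5 to E4 is the same interval as ascending E4 to Fb5.
E to F spans two letter names (E-F), plus an octave, so the interval is some kind of ninth.
A major ninth would be 14 semitones; E4 to Fb5 is 12, two semitones narrower, so the interval is diminished.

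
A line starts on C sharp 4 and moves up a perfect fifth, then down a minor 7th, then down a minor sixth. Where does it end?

C double-sharp 3

Up a perfect fifth from C#4: G#4 (7 semitones up).
G#4 down a minor seventh → A#3 (10 semitones).
A#3 down a minor sixth → C##3 (8 semitones).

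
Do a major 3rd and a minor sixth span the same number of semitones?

A major third is 4 semitones but a minor sixth is 8 semitones — different sizes.

No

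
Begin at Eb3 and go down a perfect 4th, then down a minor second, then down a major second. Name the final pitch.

G2

Down a perfect fourth from Eb3: Bb2 (5 semitones down).
A minor second down from Bb2 is A2.
A major second down from A2 is G2.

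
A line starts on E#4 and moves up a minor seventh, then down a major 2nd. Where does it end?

C#5

A minor seventh up from E#4 is D#5.
A major second down from D#5 is C#5.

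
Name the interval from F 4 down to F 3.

Descending from F4 to F3 is the same interval as ascending F3 to F4.
F to F is the same letter name, plus an octave: an octave.
The perfect octave spans 12 semitones, and F3 to F4 is exactly 12 semitones — so this is a perfect octave.

perfect 8th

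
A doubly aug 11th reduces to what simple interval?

doubly augmented fourth

Subtracting seven from the interval number removes an octave: 11 − 7 = 4.
So a doubly augmented eleventh is an octave plus a doubly augmented fourth. The quality is unchanged.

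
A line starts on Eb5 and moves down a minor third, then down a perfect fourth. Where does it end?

G4

Down a minor third from Eb5: C5 (3 semitones down).
Down a perfect fourth from C5: G4 (5 semitones down).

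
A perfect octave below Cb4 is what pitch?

Cb3

For an octave the letter name doesn't change: still C, an octave down.
Moving 12 semitones down from Cb4 (the size of a perfect octave) reaches Cb3.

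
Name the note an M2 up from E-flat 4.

The second takes the letter from E up to F.
A major second is 2 semitones; 2 semitones up from Eb4 gives F4.

F 4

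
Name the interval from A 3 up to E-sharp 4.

A to E spans five letter names (A-B-C-D-E), so the interval is some kind of fifth.
A perfect fifth would be 7 semitones; A3 to E#4 is 8, one semitone wider, so the interval is augmented.

augmented 5th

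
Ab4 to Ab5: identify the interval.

A to A is the same letter name, plus an octave, so the interval is some kind of octave.
Counting semitones, Ab4→Ab5 is 12, which is the perfect octave.

perfect octave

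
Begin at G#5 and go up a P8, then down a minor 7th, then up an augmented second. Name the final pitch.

B##5

A perfect octave up from G#5 is G#6.
A minor seventh down from G#6 is A#5.
An augmented second up from A#5 is B##5.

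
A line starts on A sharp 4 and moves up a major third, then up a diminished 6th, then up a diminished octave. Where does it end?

A major third up from A#4 is C##5.
C##5 up a diminished sixth → A5 (7 semitones).
A diminished octave up from A5 is Ab6.

A flat 6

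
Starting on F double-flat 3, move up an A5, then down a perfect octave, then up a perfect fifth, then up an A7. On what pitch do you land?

An augmented fifth up from Fbb3 is Cb4.
A perfect octave down from Cb4 is Cb3.
Up a perfect fifth from Cb3: Gb3 (7 semitones up).
Gb3 up an augmented seventh → F#4 (12 semitones).

F sharp 4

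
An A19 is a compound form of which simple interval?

Take out 2 octaves (14 from the number): 19 − 14 = 5.
That makes an augmented nineteenth a compound augmented fifth — 2 octaves plus an augmented fifth.

A5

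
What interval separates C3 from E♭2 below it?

Descending from C3 to Eb2 is the same interval as ascending Eb2 to C3.
E to C spans six letter names (E-F-G-A-B-C) — that makes it a sixth of some quality.
Eb2 to C3 is 9 semitones, matching the major sixth exactly, so the quality is major.

major sixth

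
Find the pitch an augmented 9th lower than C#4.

Bb2

Two letters down from C (plus an octave) reaches B.
An augmented ninth spans 15 semitones, so from C#4 the target pitch is Bb2.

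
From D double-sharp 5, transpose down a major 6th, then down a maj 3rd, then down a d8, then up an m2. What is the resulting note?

E sharp 3

Down a major sixth from D##5: F##4 (9 semitones down).
F##4 down a major third → D#4 (4 semitones).
Down a diminished octave from D#4: D##3 (11 semitones down).
Up a minor second from D##3: E#3 (1 semitone up).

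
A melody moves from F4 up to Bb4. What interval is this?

perfect fourth

F to B spans four letter names (F-G-A-B): a fourth.
Counting semitones, F4→Bb4 is 5, which is the perfect fourth.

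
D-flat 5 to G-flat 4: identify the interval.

perfect 5th

Descending from Db5 to Gb4 is the same interval as ascending Gb4 to Db5.
G to D spans five letter names (G-A-B-C-D), so the interval is some kind of fifth.
The perfect fifth spans 7 semitones, and Gb4 to Db5 is exactly 7 semitones — so this is a perfect fifth.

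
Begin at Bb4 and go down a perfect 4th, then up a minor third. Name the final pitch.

Ab4

Down a perfect fourth from Bb4: F4 (5 semitones down).
Up a minor third from F4: Ab4 (3 semitones up).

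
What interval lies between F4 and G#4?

F to G spans two letter names (F-G): a second.
A major second would be 2 semitones; F4 to G#4 is 3, one semitone wider, so the interval is augmented.

augmented second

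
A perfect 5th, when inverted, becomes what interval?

P4

Inverted interval numbers add to nine, so a fifth pairs with a fourth (5 + 4 = 9).
Quality inverts too: perfect stays perfect. That makes the inversion a perfect fourth.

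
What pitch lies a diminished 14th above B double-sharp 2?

Seven letters up from B (plus an octave) reaches A.
A diminished fourteenth is 21 semitones; 21 semitones up from B##2 gives A#4.

A sharp 4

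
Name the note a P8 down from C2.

The letter stays C (same as the start), shifted an octave down.
A perfect octave is 12 semitones; 12 semitones down from C2 gives C1.

C1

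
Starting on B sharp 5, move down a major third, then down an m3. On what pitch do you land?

Down a major third from B#5: G#5 (4 semitones down).
Down a minor third from G#5: E#5 (3 semitones down).

E sharp 5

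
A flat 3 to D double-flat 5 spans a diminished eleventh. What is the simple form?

Subtracting seven from the interval number removes an octave: 11 − 7 = 4.
That makes a diminished eleventh a compound diminished fourth — an octave plus a diminished fourth.

diminished 4th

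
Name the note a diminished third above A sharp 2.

C 3

Three letter names up from A: C.
A diminished third spans 2 semitones, so from A#2 the target pitch is C3.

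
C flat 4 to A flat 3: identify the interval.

minor third

Descending from Cb4 to Ab3 is the same interval as ascending Ab3 to Cb4.
A to C spans three letter names (A-B-C), so the interval is some kind of third.
A major third would be 4 semitones, but Ab3 to Cb4 is 3 — one semitone narrower, making it a minor third.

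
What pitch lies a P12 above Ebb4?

The twelfth's letter: E up five letter names plus an octave → B.
A perfect twelfth is 19 semitones; 19 semitones up from Ebb4 gives Bbb5.

Bbb5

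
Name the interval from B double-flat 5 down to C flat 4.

minor fourteenth

Descending from Bbb5 to Cb4 is the same interval as ascending Cb4 to Bbb5.
C to B spans seven letter names (C-D-E-F-G-A-B), plus an octave — that makes it a fourteenth of some quality.
At 22 semitones, Cb4→Bbb5 falls one short of a major fourteenth: minor.
(Equivalently, a compound minor seventh: a minor seventh plus an octave.)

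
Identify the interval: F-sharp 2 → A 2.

minor third

F to A spans three letter names (F-G-A), so the interval is some kind of third.
At 3 semitones, F#2→A2 falls one short of a major third: minor.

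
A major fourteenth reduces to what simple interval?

major seventh

Take out an octave (7 from the number): 14 − 7 = 7.
Quality carries through unchanged, so the simple form is a major seventh.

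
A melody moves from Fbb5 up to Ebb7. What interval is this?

M14

F to E spans seven letter names (F-G-A-B-C-D-E), plus an octave — that makes it a fourteenth of some quality.
Fbb5 to Ebb7 is 23 semitones, matching the major fourteenth exactly, so the quality is major.
(Equivalently, a compound major seventh: a major seventh plus an octave.)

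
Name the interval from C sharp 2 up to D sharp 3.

major 9th

C to D spans two letter names (C-D), plus an octave: a ninth.
The major ninth spans 14 semitones, and C#2 to D#3 is exactly 14 semitones — so this is a major ninth.
(Equivalently, a compound major second: a major second plus an octave.)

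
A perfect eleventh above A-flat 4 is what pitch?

Counting four letter names plus an octave up from A lands on D.
Moving 17 semitones up from Ab4 (the size of a perfect eleventh) reaches Db6.

D-flat 6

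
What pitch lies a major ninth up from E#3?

F##4

Counting two letter names plus an octave up from E lands on F.
Moving 14 semitones up from E#3 (the size of a major ninth) reaches F##4.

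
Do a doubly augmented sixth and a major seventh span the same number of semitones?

A doubly augmented sixth spans 11 semitones, and a major seventh also spans 11 semitones — they're enharmonic.

Yes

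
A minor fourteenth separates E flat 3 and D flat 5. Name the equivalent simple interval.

Subtracting seven from the interval number removes an octave: 14 − 7 = 7.
So a minor fourteenth is an octave plus a minor seventh. The quality is unchanged.

minor seventh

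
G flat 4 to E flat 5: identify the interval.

G to E spans six letter names (G-A-B-C-D-E): a sixth.
Counting semitones, Gb4→Eb5 is 9, which is the major sixth.

major 6th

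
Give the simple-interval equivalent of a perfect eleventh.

Each octave removed subtracts seven from the number: 11 − 7 = 4.
Quality carries through unchanged, so the simple form is a perfect fourth.

perfect 4th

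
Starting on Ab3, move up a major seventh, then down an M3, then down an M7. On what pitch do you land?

Fb3

A major seventh up from Ab3 is G4.
Down a major third from G4: Eb4 (4 semitones down).
Eb4 down a major seventh → Fb3 (11 semitones).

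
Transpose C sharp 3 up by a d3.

Three letter names up from C: E.
Moving 2 semitones up from C#3 (the size of a diminished third) reaches Eb3.

E flat 3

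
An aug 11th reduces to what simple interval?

Each octave removed subtracts seven from the number: 11 − 7 = 4.
So an augmented eleventh is an octave plus an augmented fourth. The quality is unchanged.

augmented fourth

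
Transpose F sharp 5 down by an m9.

E sharp 4

Counting two letter names plus an octave down from F lands on E.
A minor ninth spans 13 semitones, so from F#5 the target pitch is E#4.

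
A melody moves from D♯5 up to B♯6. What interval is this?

major thirteenth

D to B spans six letter names (D-E-F-G-A-B), plus an octave, so the interval is some kind of thirteenth.
The major thirteenth spans 21 semitones, and D#5 to B#6 is exactly 21 semitones — so this is a major thirteenth.
(Equivalently, a compound major sixth: a major sixth plus an octave.)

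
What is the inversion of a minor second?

Interval numbers invert to sum to nine: 2 + 7 = 9, so a second inverts to a seventh.
Quality inverts too: minor becomes major. That makes the inversion a major seventh.

major seventh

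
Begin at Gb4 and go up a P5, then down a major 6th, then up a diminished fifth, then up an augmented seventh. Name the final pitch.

Up a perfect fifth from Gb4: Db5 (7 semitones up).
Db5 down a major sixth → Fb4 (9 semitones).
Up a diminished fifth from Fb4: Cbb5 (6 semitones up).
An augmented seventh up from Cbb5 is Bb5.

Bb5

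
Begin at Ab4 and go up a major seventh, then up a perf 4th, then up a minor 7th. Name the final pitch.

Bb6

Ab4 up a major seventh → G5 (11 semitones).
Up a perfect fourth from G5: C6 (5 semitones up).
C6 up a minor seventh → Bb6 (10 semitones).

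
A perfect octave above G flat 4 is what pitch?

G flat 5

For an octave the letter name doesn't change: still G, an octave up.
A perfect octave spans 12 semitones, so from Gb4 the target pitch is Gb5.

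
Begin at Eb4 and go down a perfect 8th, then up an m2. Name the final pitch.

Fb3

Down a perfect octave from Eb4: Eb3 (12 semitones down).
Up a minor second from Eb3: Fb3 (1 semitone up).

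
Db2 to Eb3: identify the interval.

major 9th

D to E spans two letter names (D-E), plus an octave — that makes it a ninth of some quality.
Counting semitones, Db2→Eb3 is 14, which is the major ninth.
(Equivalently, a compound major second: a major second plus an octave.)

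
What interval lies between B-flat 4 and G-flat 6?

B to G spans six letter names (B-C-D-E-F-G), plus an octave, so the interval is some kind of thirteenth.
Bb4 to Gb6 is 20 semitones, a half step short of the major thirteenth (21), so this is minor.
(Equivalently, a compound minor sixth: a minor sixth plus an octave.)

minor thirteenth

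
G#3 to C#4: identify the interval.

perfect fourth

G to C spans four letter names (G-A-B-C), so the interval is some kind of fourth.
The perfect fourth spans 5 semitones, and G#3 to C#4 is exactly 5 semitones — so this is a perfect fourth.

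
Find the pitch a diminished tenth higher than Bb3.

Counting three letter names plus an octave up from B lands on D.
A diminished tenth is 14 semitones; 14 semitones up from Bb3 gives Dbb5.

Dbb5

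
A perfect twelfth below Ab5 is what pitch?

Db4

Counting five letter names plus an octave down from A lands on D.
Moving 19 semitones down from Ab5 (the size of a perfect twelfth) reaches Db4.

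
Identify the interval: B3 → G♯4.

B to G spans six letter names (B-C-D-E-F-G): a sixth.
The major sixth spans 9 semitones, and B3 to G#4 is exactly 9 semitones — so this is a major sixth.

major sixth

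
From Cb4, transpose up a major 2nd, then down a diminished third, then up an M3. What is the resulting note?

A major second up from Cb4 is Db4.
Db4 down a diminished third → B3 (2 semitones).
B3 up a major third → D#4 (4 semitones).

D#4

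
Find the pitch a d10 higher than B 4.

D flat 6

Counting three letter names plus an octave up from B lands on D.
A diminished tenth spans 14 semitones, so from B4 the target pitch is Db6.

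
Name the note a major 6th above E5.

C#6

The sixth takes the letter from E up to C.
A major sixth is 9 semitones; 9 semitones up from E5 gives C#6.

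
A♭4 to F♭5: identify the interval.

minor sixth

A to F spans six letter names (A-B-C-D-E-F): a sixth.
At 8 semitones, Ab4→Fb5 falls one short of a major sixth: minor.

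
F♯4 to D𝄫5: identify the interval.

doubly diminished sixth

F to D spans six letter names (F-G-A-B-C-D): a sixth.
A major sixth would be 9 semitones; F#4 to Dbb5 is 6, three semitones narrower, so the interval is doubly diminished.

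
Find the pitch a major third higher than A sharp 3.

Three letter names up from A: C.
A major third is 4 semitones; 4 semitones up from A#3 gives C##4.

C double-sharp 4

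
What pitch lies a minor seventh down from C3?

D2

Counting seven letter names down from C lands on D.
A minor seventh spans 10 semitones, so from C3 the target pitch is D2.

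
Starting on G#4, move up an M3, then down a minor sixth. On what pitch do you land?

D##4

A major third up from G#4 is B#4.
Down a minor sixth from B#4: D##4 (8 semitones down).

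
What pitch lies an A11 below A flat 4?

E double-flat 3

The eleventh's letter: A down four letter names plus an octave → E.
An augmented eleventh is 18 semitones; 18 semitones down from Ab4 gives Ebb3.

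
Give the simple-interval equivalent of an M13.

Subtracting seven from the interval number removes an octave: 13 − 7 = 6.
That makes a major thirteenth a compound major sixth — an octave plus a major sixth.

M6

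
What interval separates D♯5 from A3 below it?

Descending from D#5 to A3 is the same interval as ascending A3 to D#5.
A to D spans four letter names (A-B-C-D), plus an octave — that makes it an eleventh of some quality.
A perfect eleventh would be 17 semitones; A3 to D#5 is 18, one semitone wider, so the interval is augmented.
(Equivalently, a compound augmented fourth: an augmented fourth plus an octave.)

augmented eleventh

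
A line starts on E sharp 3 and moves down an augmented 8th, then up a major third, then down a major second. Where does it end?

E#3 down an augmented octave → E2 (13 semitones).
E2 up a major third → G#2 (4 semitones).
A major second down from G#2 is F#2.

F sharp 2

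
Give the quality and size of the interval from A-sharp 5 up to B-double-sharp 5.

augmented second

A to B spans two letter names (A-B) — that makes it a second of some quality.
A#5 to B##5 spans 3 semitones — one semitone wider than the major second (2) — giving an augmented second.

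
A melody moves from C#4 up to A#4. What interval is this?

C to A spans six letter names (C-D-E-F-G-A) — that makes it a sixth of some quality.
The major sixth spans 9 semitones, and C#4 to A#4 is exactly 9 semitones — so this is a major sixth.

major 6th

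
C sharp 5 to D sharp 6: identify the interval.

major 9th

C to D spans two letter names (C-D), plus an octave — that makes it a ninth of some quality.
Counting semitones, C#5→D#6 is 14, which is the major ninth.
(Equivalently, a compound major second: a major second plus an octave.)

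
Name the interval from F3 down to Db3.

Descending from F3 to Db3 is the same interval as ascending Db3 to F3.
D to F spans three letter names (D-E-F) — that makes it a third of some quality.
The major third spans 4 semitones, and Db3 to F3 is exactly 4 semitones — so this is a major third.

major third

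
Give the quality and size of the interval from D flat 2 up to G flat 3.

D to G spans four letter names (D-E-F-G), plus an octave: an eleventh.
Counting semitones, Db2→Gb3 is 17, which is the perfect eleventh.
(Equivalently, a compound perfect fourth: a perfect fourth plus an octave.)

perfect eleventh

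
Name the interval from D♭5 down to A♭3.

Descending from Db5 to Ab3 is the same interval as ascending Ab3 to Db5.
A to D spans four letter names (A-B-C-D), plus an octave — that makes it an eleventh of some quality.
Ab3 to Db5 is 17 semitones, matching the perfect eleventh exactly, so the quality is perfect.
(Equivalently, a compound perfect fourth: a perfect fourth plus an octave.)

perfect 11th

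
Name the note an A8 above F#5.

An octave keeps the letter name F, an octave up from F.
An augmented octave is 13 semitones; 13 semitones up from F#5 gives F##6.

F##6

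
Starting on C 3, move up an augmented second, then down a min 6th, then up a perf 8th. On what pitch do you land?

Up an augmented second from C3: D#3 (3 semitones up).
D#3 down a minor sixth → F##2 (8 semitones).
A perfect octave up from F##2 is F##3.

F double-sharp 3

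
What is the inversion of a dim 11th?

First reduce the compound diminished eleventh to its simple form, a diminished fourth.
The rule of nine gives the new number: 9 − 4 = 5, so a fourth becomes a fifth.
The quality also flips — diminished becomes augmented — giving an augmented fifth.

augmented 5th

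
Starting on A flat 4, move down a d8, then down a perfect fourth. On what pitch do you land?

Down a diminished octave from Ab4: A3 (11 semitones down).
Down a perfect fourth from A3: E3 (5 semitones down).

E 3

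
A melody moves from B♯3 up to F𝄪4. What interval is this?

perfect fifth

B to F spans five letter names (B-C-D-E-F) — that makes it a fifth of some quality.
The perfect fifth spans 7 semitones, and B#3 to F##4 is exactly 7 semitones — so this is a perfect fifth.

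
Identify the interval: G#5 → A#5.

G to A spans two letter names (G-A), so the interval is some kind of second.
G#5 to A#5 is 2 semitones, matching the major second exactly, so the quality is major.

major 2nd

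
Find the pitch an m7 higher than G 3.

F 4

The seventh takes the letter from G up to F.
Moving 10 semitones up from G3 (the size of a minor seventh) reaches F4.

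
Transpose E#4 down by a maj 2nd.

D#4

Two letter names down from E: D.
Moving 2 semitones down from E#4 (the size of a major second) reaches D#4.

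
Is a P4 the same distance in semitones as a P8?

No

A perfect fourth spans 5 semitones; a perfect octave spans 12 semitones. They differ by 7.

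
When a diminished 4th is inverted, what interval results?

Inverted interval numbers add to nine, so a fourth pairs with a fifth (4 + 5 = 9).
The quality also flips — diminished becomes augmented — giving an augmented fifth.

augmented 5th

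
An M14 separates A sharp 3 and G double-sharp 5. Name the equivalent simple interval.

major seventh

Each octave removed subtracts seven from the number: 14 − 7 = 7.
So a major fourteenth is an octave plus a major seventh. The quality is unchanged.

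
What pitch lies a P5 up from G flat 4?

D flat 5

Counting five letter names up from G lands on D.
A perfect fifth spans 7 semitones, so from Gb4 the target pitch is Db5.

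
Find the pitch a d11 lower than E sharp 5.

The eleventh's letter: E down four letter names plus an octave → B.
Moving 16 semitones down from E#5 (the size of a diminished eleventh) reaches B##3.

B double-sharp 3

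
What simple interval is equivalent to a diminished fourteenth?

Subtracting seven from the interval number removes an octave: 14 − 7 = 7.
That makes a diminished fourteenth a compound diminished seventh — an octave plus a diminished seventh.

diminished seventh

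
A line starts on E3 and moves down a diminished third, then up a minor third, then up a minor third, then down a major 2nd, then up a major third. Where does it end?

A#3

A diminished third down from E3 is C##3.
C##3 up a minor third → E#3 (3 semitones).
E#3 up a minor third → G#3 (3 semitones).
G#3 down a major second → F#3 (2 semitones).
Up a major third from F#3: A#3 (4 semitones up).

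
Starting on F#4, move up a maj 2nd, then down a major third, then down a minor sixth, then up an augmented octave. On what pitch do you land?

G##4

Up a major second from F#4: G#4 (2 semitones up).
A major third down from G#4 is E4.
A minor sixth down from E4 is G#3.
Up an augmented octave from G#3: G##4 (13 semitones up).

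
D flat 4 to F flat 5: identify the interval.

D to F spans three letter names (D-E-F), plus an octave — that makes it a tenth of some quality.
At 15 semitones, Db4→Fb5 falls one short of a major tenth: minor.
(Equivalently, a compound minor third: a minor third plus an octave.)

minor tenth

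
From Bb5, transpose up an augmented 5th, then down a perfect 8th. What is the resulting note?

F#5

An augmented fifth up from Bb5 is F#6.
F#6 down a perfect octave → F#5 (12 semitones).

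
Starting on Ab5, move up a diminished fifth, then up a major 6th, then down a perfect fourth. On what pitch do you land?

Gb6

A diminished fifth up from Ab5 is Ebb6.
A major sixth up from Ebb6 is Cb7.
Down a perfect fourth from Cb7: Gb6 (5 semitones down).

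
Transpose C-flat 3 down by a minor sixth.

E-flat 2

Six letter names down from C: E.
A minor sixth spans 8 semitones, so from Cb3 the target pitch is Eb2.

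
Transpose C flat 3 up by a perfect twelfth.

G flat 4

The twelfth's letter: C up five letter names plus an octave → G.
A perfect twelfth spans 19 semitones, so from Cb3 the target pitch is Gb4.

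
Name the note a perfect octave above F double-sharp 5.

The letter stays F (same as the start), shifted an octave up.
A perfect octave is 12 semitones; 12 semitones up from F##5 gives F##6.

F double-sharp 6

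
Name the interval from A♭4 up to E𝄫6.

diminished 12th

A to E spans five letter names (A-B-C-D-E), plus an octave, so the interval is some kind of twelfth.
Ab4 to Ebb6 spans 18 semitones — one semitone narrower than the perfect twelfth (19) — giving a diminished twelfth.
(Equivalently, a compound diminished fifth: a diminished fifth plus an octave.)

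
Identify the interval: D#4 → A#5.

D to A spans five letter names (D-E-F-G-A), plus an octave, so the interval is some kind of twelfth.
D#4 to A#5 is 19 semitones, matching the perfect twelfth exactly, so the quality is perfect.
(Equivalently, a compound perfect fifth: a perfect fifth plus an octave.)

perfect twelfth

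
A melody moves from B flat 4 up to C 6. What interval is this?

B to C spans two letter names (B-C), plus an octave — that makes it a ninth of some quality.
The major ninth spans 14 semitones, and Bb4 to C6 is exactly 14 semitones — so this is a major ninth.
(Equivalently, a compound major second: a major second plus an octave.)

M9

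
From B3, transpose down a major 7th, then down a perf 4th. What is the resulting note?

G2

Down a major seventh from B3: C3 (11 semitones down).
Down a perfect fourth from C3: G2 (5 semitones down).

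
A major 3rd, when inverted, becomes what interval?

minor 6th

Interval numbers invert to sum to nine: 3 + 6 = 9, so a third inverts to a sixth.
And major becomes minor under inversion, so we get a minor sixth.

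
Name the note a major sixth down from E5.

G4

Six letter names down from E: G.
A major sixth is 9 semitones; 9 semitones down from E5 gives G4.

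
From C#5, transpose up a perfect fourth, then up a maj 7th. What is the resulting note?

Up a perfect fourth from C#5: F#5 (5 semitones up).
A major seventh up from F#5 is E#6.

E#6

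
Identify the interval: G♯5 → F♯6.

minor 7th

G to F spans seven letter names (G-A-B-C-D-E-F) — that makes it a seventh of some quality.
A major seventh would be 11 semitones, but G#5 to F#6 is 10 — one semitone narrower, making it a minor seventh.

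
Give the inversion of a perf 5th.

perfect fourth

Interval numbers invert to sum to nine: 5 + 4 = 9, so a fifth inverts to a fourth.
And perfect stays perfect under inversion, so we get a perfect fourth.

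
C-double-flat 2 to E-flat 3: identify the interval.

A10

C to E spans three letter names (C-D-E), plus an octave, so the interval is some kind of tenth.
Cbb2 to Eb3 spans 17 semitones — one semitone wider than the major tenth (16) — giving an augmented tenth.
(Equivalently, a compound augmented third: an augmented third plus an octave.)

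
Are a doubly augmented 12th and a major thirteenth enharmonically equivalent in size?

Yes

Both span 21 semitones: a doubly augmented twelfth and a major thirteenth are the same chromatic distance.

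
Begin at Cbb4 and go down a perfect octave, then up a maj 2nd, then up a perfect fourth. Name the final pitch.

Gbb3

Cbb4 down a perfect octave → Cbb3 (12 semitones).
Cbb3 up a major second → Dbb3 (2 semitones).
Dbb3 up a perfect fourth → Gbb3 (5 semitones).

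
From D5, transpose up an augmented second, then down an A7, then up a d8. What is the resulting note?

Up an augmented second from D5: E#5 (3 semitones up).
Down an augmented seventh from E#5: F4 (12 semitones down).
F4 up a diminished octave → Fb5 (11 semitones).

Fb5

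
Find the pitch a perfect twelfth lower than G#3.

C#2

The twelfth's letter: G down five letter names plus an octave → C.
Moving 19 semitones down from G#3 (the size of a perfect twelfth) reaches C#2.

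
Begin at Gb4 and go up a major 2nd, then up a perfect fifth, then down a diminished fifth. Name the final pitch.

Gb4 up a major second → Ab4 (2 semitones).
Up a perfect fifth from Ab4: Eb5 (7 semitones up).
Eb5 down a diminished fifth → A4 (6 semitones).

A4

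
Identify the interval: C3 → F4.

perfect 11th

C to F spans four letter names (C-D-E-F), plus an octave, so the interval is some kind of eleventh.
C3 to F4 is 17 semitones, matching the perfect eleventh exactly, so the quality is perfect.
(Equivalently, a compound perfect fourth: a perfect fourth plus an octave.)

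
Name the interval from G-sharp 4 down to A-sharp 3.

minor seventh

Descending from G#4 to A#3 is the same interval as ascending A#3 to G#4.
A to G spans seven letter names (A-B-C-D-E-F-G): a seventh.
At 10 semitones, A#3→G#4 falls one short of a major seventh: minor.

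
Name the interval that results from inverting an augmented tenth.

First reduce the compound augmented tenth to its simple form, an augmented third.
Interval numbers invert to sum to nine: 3 + 6 = 9, so a third inverts to a sixth.
The quality also flips — augmented becomes diminished — giving a diminished sixth.

diminished sixth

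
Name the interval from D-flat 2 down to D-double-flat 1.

augmented octave

Descending from Db2 to Dbb1 is the same interval as ascending Dbb1 to Db2.
D to D is the same letter name, plus an octave: an octave.
A perfect octave would be 12 semitones; Dbb1 to Db2 is 13, one semitone wider, so the interval is augmented.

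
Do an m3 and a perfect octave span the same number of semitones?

No

A minor third spans 3 semitones; a perfect octave spans 12 semitones. They differ by 9.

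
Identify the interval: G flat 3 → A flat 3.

G to A spans two letter names (G-A), so the interval is some kind of second.
Counting semitones, Gb3→Ab3 is 2, which is the major second.

M2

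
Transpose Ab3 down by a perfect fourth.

Four letter names down from A: E.
Moving 5 semitones down from Ab3 (the size of a perfect fourth) reaches Eb3.

Eb3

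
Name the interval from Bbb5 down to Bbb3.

P15

Descending from Bbb5 to Bbb3 is the same interval as ascending Bbb3 to Bbb5.
B to B is the same letter name, plus 2 octaves: a fifteenth.
Bbb3 to Bbb5 is 24 semitones, matching the perfect fifteenth exactly, so the quality is perfect.
(Equivalently, a compound perfect octave: a perfect octave plus an octave.)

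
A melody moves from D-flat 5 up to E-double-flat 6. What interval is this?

minor ninth

D to E spans two letter names (D-E), plus an octave: a ninth.
A major ninth would be 14 semitones, but Db5 to Ebb6 is 13 — one semitone narrower, making it a minor ninth.
(Equivalently, a compound minor second: a minor second plus an octave.)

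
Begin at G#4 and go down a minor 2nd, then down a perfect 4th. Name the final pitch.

Down a minor second from G#4: F##4 (1 semitone down).
Down a perfect fourth from F##4: C##4 (5 semitones down).

C##4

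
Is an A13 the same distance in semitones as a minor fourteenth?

Both span 22 semitones: an augmented thirteenth and a minor fourteenth are the same chromatic distance.

Yes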